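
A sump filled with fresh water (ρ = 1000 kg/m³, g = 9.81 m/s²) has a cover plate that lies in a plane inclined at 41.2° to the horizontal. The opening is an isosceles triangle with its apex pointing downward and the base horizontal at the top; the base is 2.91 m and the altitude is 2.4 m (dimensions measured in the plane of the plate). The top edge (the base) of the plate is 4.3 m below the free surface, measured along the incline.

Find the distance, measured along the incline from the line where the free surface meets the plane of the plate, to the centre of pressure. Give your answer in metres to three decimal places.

γ = ρg = 1000 × 9.81 = 9810 N/m³ = 9.81 kN/m³.
Let θ = 41.2° be the plate's angle to the horizontal; measure y along the incline from where the plane meets the free surface. Vertical depth h = y·sinθ with sinθ = 0.658689.
With the apex down, the centroid sits h/3 = 2.4/3 = 0.8 m below the base (the top edge), so y_c = 4.3 + 0.8 = 5.1 m and h_c = 5.1 × 0.658689 = 3.35931 m.
A = ½ × 2.91 × 2.4 = 3.492 m².
Resultant F = γ·h_c·A = 9.81 × 3.35931 × 3.492 = 115.078 kN.
I_c = b·h³/36 = 2.91 × 2.4³/36 = 1.11744 m⁴.
Centre of pressure: y_p = y_c + I_c/(y_c·A) = 5.1 + 1.11744/(5.1 × 3.492) = 5.1 + 0.0627451 = 5.16275 m along the plane.

y_p = 5.163 m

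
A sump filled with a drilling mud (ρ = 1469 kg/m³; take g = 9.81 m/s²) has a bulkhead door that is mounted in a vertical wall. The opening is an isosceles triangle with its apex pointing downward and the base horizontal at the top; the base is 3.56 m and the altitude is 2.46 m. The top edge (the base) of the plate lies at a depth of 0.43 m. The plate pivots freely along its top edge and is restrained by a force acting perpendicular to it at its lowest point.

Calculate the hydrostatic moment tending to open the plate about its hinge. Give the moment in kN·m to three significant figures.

M ≈ 85.9 kN·m

γ = ρg = 1469 × 9.81 / 1000 = 14.41089 kN/m³.
With the apex down, the centroid sits h/3 = 2.46/3 = 0.82 m below the base (the top edge), so the centroid depth is h_c = 0.43 + 0.82 = 1.25 m.
A = ½ × 3.56 × 2.46 = 4.3788 m².
Resultant F = γ·h_c·A = 14.41089 × 1.25 × 4.3788 = 78.878 kN.
I_c = b·h³/36 = 3.56 × 2.46³/36 = 1.47215 m⁴.
Centre of pressure: y_p = y_c + I_c/(y_c·A) = 1.25 + 1.47215/(1.25 × 4.3788) = 1.25 + 0.26896 = 1.51896 m along the plane.
The resultant acts 0.82 + 0.26896 = 1.08896 m (along the plate) below the hinge at the top edge, so the moment about the hinge is M = F × 1.08896 = 78.878 × 1.08896 = 85.895 kN·m.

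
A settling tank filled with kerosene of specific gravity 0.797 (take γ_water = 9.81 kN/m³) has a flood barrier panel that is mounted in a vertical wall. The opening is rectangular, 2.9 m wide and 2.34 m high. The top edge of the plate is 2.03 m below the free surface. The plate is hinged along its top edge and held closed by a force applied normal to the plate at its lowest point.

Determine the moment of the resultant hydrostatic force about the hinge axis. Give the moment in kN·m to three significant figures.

M ≈ 223 kN·m

γ = 0.797 × 9.81 = 7.81857 kN/m³.
The centroid lies 2.34/2 = 1.17 m below the top edge, so the centroid depth is h_c = 2.03 + 1.17 = 3.2 m.
A = 2.9 × 2.34 = 6.786 m².
Resultant F = γ·h_c·A = 7.81857 × 3.2 × 6.786 = 169.782 kN.
I_c = b·h³/12 = 2.9 × 2.34³/12 = 3.09645 m⁴.
Centre of pressure: y_p = y_c + I_c/(y_c·A) = 3.2 + 3.09645/(3.2 × 6.786) = 3.2 + 0.142594 = 3.34259 m along the plane.
The resultant acts 1.17 + 0.142594 = 1.31259 m (along the plate) below the hinge at the top edge, so the moment about the hinge is M = F × 1.31259 = 169.782 × 1.31259 = 222.854 kN·m.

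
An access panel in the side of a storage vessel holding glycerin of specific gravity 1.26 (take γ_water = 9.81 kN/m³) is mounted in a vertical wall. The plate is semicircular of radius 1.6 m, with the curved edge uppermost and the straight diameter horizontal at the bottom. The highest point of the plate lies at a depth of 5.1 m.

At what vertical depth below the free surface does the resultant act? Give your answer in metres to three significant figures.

h_p = 6.05 m

γ = 1.26 × 9.81 = 12.3606 kN/m³.
The centroid lies 4r/(3π) = 0.679061 m above the diameter, so r − 4r/(3π) = 1.6 − 0.679061 = 0.920939 m below the topmost point, so the centroid depth is h_c = 5.1 + 0.920939 = 6.02094 m.
A = πr²/2 = π × 1.6²/2 = 4.02124 m².
Resultant F = γ·h_c·A = 12.3606 × 6.02094 × 4.02124 = 299.27 kN.
I_c = (π/8 − 8/(9π))·r⁴ = 0.109757 × 1.6⁴ = 0.719303 m⁴.
Centre of pressure: y_p = y_c + I_c/(y_c·A) = 6.02094 + 0.719303/(6.02094 × 4.02124) = 6.02094 + 0.029709 = 6.05065 m along the plane.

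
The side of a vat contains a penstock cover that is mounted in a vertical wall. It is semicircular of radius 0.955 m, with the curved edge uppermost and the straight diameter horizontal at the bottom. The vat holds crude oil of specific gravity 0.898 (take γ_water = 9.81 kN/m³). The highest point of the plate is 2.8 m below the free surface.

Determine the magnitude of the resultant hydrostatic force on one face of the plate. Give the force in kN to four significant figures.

γ = 0.898 × 9.81 = 8.80938 kN/m³.
The centroid lies 4r/(3π) = 0.405315 m above the diameter, so r − 4r/(3π) = 0.955 − 0.405315 = 0.549685 m below the topmost point, so the centroid depth is h_c = 2.8 + 0.549685 = 3.34969 m.
A = πr²/2 = π × 0.955²/2 = 1.43261 m².
Resultant F = γ·h_c·A = 8.80938 × 3.34969 × 1.43261 = 42.2744 kN.

F ≈ 42.27 kN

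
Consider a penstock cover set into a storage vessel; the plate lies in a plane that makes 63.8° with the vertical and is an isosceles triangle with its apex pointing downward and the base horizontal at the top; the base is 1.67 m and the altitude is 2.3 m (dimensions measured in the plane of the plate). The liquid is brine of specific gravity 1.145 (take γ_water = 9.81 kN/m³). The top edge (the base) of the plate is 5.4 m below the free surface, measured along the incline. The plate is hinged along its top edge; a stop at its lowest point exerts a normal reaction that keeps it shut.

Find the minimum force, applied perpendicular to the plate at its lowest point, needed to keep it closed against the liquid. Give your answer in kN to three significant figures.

P ≈ 20.8 kN

γ = 1.145 × 9.81 = 11.23245 kN/m³.
The plate makes 63.8° with the vertical, i.e. θ = 90° − 63.8° = 26.2° to the horizontal. Measuring y along the incline from the free-surface line, vertical depth h = y·sinθ with sinθ = 0.441506.
With the apex down, the centroid sits h/3 = 2.3/3 = 0.766667 m below the base (the top edge), so y_c = 5.4 + 0.766667 = 6.16667 m and h_c = 6.16667 × 0.441506 = 2.72262 m.
A = ½ × 1.67 × 2.3 = 1.9205 m².
Resultant F = γ·h_c·A = 11.23245 × 2.72262 × 1.9205 = 58.7321 kN.
I_c = b·h³/36 = 1.67 × 2.3³/36 = 0.564414 m⁴.
Centre of pressure: y_p = y_c + I_c/(y_c·A) = 6.16667 + 0.564414/(6.16667 × 1.9205) = 6.16667 + 0.0476577 = 6.21433 m along the plane.
The resultant acts 0.766667 + 0.0476577 = 0.814325 m (along the plate) below the hinge at the top edge, so the moment about the hinge is M = F × 0.814325 = 58.7321 × 0.814325 = 47.827 kN·m.
A normal force at the bottom, 2.3 m from the hinge, must supply this moment: P = 47.827/2.3 = 20.7943 kN.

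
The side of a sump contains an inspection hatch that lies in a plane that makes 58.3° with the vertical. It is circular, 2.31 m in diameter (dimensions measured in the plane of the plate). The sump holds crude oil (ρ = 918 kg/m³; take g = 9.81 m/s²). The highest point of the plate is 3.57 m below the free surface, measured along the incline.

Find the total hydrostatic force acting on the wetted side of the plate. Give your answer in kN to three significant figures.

F ≈ 93.7 kN

γ = ρg = 918 × 9.81 / 1000 = 9.00558 kN/m³.
The plate makes 58.3° with the vertical, i.e. θ = 90° − 58.3° = 31.7° to the horizontal. Measuring y along the incline from the free-surface line, vertical depth h = y·sinθ with sinθ = 0.525472.
The centroid is at the centre, 1.155 m below the top of the plate, so y_c = 3.57 + 1.155 = 4.725 m and h_c = 4.725 × 0.525472 = 2.48286 m.
A = π(1.155)² = 4.19096 m².
Resultant F = γ·h_c·A = 9.00558 × 2.48286 × 4.19096 = 93.7082 kN.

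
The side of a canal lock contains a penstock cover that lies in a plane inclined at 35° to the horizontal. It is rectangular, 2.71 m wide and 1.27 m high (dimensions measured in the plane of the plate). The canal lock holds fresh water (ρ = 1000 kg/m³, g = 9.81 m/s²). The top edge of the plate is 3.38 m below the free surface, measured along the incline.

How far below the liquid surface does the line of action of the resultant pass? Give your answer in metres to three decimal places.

h_p = 2.322 m

γ = ρg = 1000 × 9.81 = 9810 N/m³ = 9.81 kN/m³.
Let θ = 35° be the plate's angle to the horizontal; measure y along the incline from where the plane meets the free surface. Vertical depth h = y·sinθ with sinθ = 0.573576.
The centroid lies 1.27/2 = 0.635 m below the top edge, so y_c = 3.38 + 0.635 = 4.015 m and h_c = 4.015 × 0.573576 = 2.30291 m.
A = 2.71 × 1.27 = 3.4417 m².
Resultant F = γ·h_c·A = 9.81 × 2.30291 × 3.4417 = 77.7533 kN.
I_c = b·h³/12 = 2.71 × 1.27³/12 = 0.462593 m⁴.
Centre of pressure: y_p = y_c + I_c/(y_c·A) = 4.015 + 0.462593/(4.015 × 3.4417) = 4.015 + 0.0334765 = 4.04848 m along the plane.
Vertically, h_p = y_p·sinθ = 4.04848 × 0.573576 = 2.32211 m.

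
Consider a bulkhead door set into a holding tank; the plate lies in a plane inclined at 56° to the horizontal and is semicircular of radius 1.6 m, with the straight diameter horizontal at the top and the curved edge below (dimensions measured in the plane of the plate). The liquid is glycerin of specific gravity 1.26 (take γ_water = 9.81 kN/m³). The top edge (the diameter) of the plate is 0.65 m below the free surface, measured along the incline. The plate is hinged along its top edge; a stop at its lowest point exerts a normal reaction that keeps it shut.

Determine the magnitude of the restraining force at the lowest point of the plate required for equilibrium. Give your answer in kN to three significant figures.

P ≈ 27.9 kN

γ = 1.26 × 9.81 = 12.3606 kN/m³.
Let θ = 56° be the plate's angle to the horizontal; measure y along the incline from where the plane meets the free surface. Vertical depth h = y·sinθ with sinθ = 0.829038.
The centroid of a semicircle lies 4r/(3π) = 0.679061 m from the diameter, here below the top edge, so y_c = 0.65 + 0.679061 = 1.32906 m and h_c = 1.32906 × 0.829038 = 1.10184 m.
A = πr²/2 = π × 1.6²/2 = 4.02124 m².
Resultant F = γ·h_c·A = 12.3606 × 1.10184 × 4.02124 = 54.7669 kN.
I_c = (π/8 − 8/(9π))·r⁴ = 0.109757 × 1.6⁴ = 0.719303 m⁴.
Centre of pressure: y_p = y_c + I_c/(y_c·A) = 1.32906 + 0.719303/(1.32906 × 4.02124) = 1.32906 + 0.134588 = 1.46365 m along the plane.
The resultant acts 0.679061 + 0.134588 = 0.813649 m (along the plate) below the hinge at the top edge, so the moment about the hinge is M = F × 0.813649 = 54.7669 × 0.813649 = 44.561 kN·m.
A normal force at the bottom, 1.6 m from the hinge, must supply this moment: P = 44.561/1.6 = 27.8506 kN.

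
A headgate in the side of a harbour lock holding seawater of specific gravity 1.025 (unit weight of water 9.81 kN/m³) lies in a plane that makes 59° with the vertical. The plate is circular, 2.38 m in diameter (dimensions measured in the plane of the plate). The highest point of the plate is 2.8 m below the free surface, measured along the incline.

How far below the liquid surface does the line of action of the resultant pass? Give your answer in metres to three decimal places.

γ = 1.025 × 9.81 = 10.05525 kN/m³.
The plate makes 59° with the vertical, i.e. θ = 90° − 59° = 31° to the horizontal. Measuring y along the incline from the free-surface line, vertical depth h = y·sinθ with sinθ = 0.515038.
The centroid is at the centre, 1.19 m below the top of the plate, so y_c = 2.8 + 1.19 = 3.99 m and h_c = 3.99 × 0.515038 = 2.055 m.
A = π(1.19)² = 4.44881 m².
Resultant F = γ·h_c·A = 10.05525 × 2.055 × 4.44881 = 91.9282 kN.
I_c = πr⁴/4 = π × 1.19⁴/4 = 1.57499 m⁴.
Centre of pressure: y_p = y_c + I_c/(y_c·A) = 3.99 + 1.57499/(3.99 × 4.44881) = 3.99 + 0.0887281 = 4.07873 m along the plane.
Vertically, h_p = y_p·sinθ = 4.07873 × 0.515038 = 2.1007 m.

h_p = 2.101 m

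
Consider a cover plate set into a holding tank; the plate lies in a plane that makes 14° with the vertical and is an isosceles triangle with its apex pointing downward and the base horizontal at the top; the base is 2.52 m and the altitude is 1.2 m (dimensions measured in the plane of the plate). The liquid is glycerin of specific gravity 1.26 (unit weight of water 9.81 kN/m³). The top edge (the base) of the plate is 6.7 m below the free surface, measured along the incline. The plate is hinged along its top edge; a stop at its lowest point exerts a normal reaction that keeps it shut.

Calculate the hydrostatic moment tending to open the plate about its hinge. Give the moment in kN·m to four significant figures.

M ≈ 52.95 kN·m

γ = 1.26 × 9.81 = 12.3606 kN/m³.
The plate makes 14° with the vertical, i.e. θ = 90° − 14° = 76° to the horizontal. Measuring y along the incline from the free-surface line, vertical depth h = y·sinθ with sinθ = 0.970296.
With the apex down, the centroid sits h/3 = 1.2/3 = 0.4 m below the base (the top edge), so y_c = 6.7 + 0.4 = 7.1 m and h_c = 7.1 × 0.970296 = 6.8891 m.
A = ½ × 2.52 × 1.2 = 1.512 m².
Resultant F = γ·h_c·A = 12.3606 × 6.8891 × 1.512 = 128.752 kN.
I_c = b·h³/36 = 2.52 × 1.2³/36 = 0.12096 m⁴.
Centre of pressure: y_p = y_c + I_c/(y_c·A) = 7.1 + 0.12096/(7.1 × 1.512) = 7.1 + 0.0112676 = 7.11127 m along the plane.
The resultant acts 0.4 + 0.0112676 = 0.411268 m (along the plate) below the hinge at the top edge, so the moment about the hinge is M = F × 0.411268 = 128.752 × 0.411268 = 52.9516 kN·m.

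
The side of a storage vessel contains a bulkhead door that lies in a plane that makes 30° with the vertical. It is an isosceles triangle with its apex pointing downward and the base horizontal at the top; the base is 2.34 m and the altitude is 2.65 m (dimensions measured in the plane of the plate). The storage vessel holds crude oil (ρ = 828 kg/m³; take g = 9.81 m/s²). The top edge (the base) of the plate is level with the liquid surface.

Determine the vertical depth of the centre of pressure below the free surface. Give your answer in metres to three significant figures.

h_p = 1.15 m

γ = ρg = 828 × 9.81 / 1000 = 8.12268 kN/m³.
The plate makes 30° with the vertical, i.e. θ = 90° − 30° = 60° to the horizontal. Measuring y along the incline from the free-surface line, vertical depth h = y·sinθ with sinθ = 0.866025.
With the apex down, the centroid sits h/3 = 2.65/3 = 0.883333 m below the base (the top edge), so y_c = 0.883333 m and h_c = 0.883333 × 0.866025 = 0.764988 m.
A = ½ × 2.34 × 2.65 = 3.1005 m².
Resultant F = γ·h_c·A = 8.12268 × 0.764988 × 3.1005 = 19.2657 kN.
I_c = b·h³/36 = 2.34 × 2.65³/36 = 1.20963 m⁴.
Centre of pressure: y_p = y_c + I_c/(y_c·A) = 0.883333 + 1.20963/(0.883333 × 3.1005) = 0.883333 + 0.441668 = 1.325 m along the plane.
Vertically, h_p = y_p·sinθ = 1.325 × 0.866025 = 1.14748 m.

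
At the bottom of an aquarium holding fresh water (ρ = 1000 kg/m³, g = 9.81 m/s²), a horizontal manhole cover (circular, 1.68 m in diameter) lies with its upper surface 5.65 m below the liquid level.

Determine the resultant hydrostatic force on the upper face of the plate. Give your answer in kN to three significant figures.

F ≈ 123 kN

γ = ρg = 1000 × 9.81 = 9810 N/m³ = 9.81 kN/m³.
The plate is horizontal, so pressure is uniform at p = γ·h = 9.81 × 5.65 = 55.4265 kN/m².
A = π(0.84)² = 2.21671 m².
F = p·A = 55.4265 × 2.21671 = 122.864 kN.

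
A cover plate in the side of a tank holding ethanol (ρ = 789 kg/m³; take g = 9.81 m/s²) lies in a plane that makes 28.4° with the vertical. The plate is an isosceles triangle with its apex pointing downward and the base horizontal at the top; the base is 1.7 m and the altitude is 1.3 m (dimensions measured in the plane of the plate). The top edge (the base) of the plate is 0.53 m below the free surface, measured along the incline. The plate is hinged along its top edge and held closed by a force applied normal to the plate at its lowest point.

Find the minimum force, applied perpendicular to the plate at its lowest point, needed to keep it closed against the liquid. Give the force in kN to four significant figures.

P ≈ 2.959 kN

γ = ρg = 789 × 9.81 / 1000 = 7.74009 kN/m³.
The plate makes 28.4° with the vertical, i.e. θ = 90° − 28.4° = 61.6° to the horizontal. Measuring y along the incline from the free-surface line, vertical depth h = y·sinθ with sinθ = 0.879649.
With the apex down, the centroid sits h/3 = 1.3/3 = 0.433333 m below the base (the top edge), so y_c = 0.53 + 0.433333 = 0.963333 m and h_c = 0.963333 × 0.879649 = 0.847395 m.
A = ½ × 1.7 × 1.3 = 1.105 m².
Resultant F = γ·h_c·A = 7.74009 × 0.847395 × 1.105 = 7.2476 kN.
I_c = b·h³/36 = 1.7 × 1.3³/36 = 0.103747 m⁴.
Centre of pressure: y_p = y_c + I_c/(y_c·A) = 0.963333 + 0.103747/(0.963333 × 1.105) = 0.963333 + 0.0974623 = 1.0608 m along the plane.
The resultant acts 0.433333 + 0.0974623 = 0.530795 m (along the plate) below the hinge at the top edge, so the moment about the hinge is M = F × 0.530795 = 7.2476 × 0.530795 = 3.84699 kN·m.
A normal force at the bottom, 1.3 m from the hinge, must supply this moment: P = 3.84699/1.3 = 2.95922 kN.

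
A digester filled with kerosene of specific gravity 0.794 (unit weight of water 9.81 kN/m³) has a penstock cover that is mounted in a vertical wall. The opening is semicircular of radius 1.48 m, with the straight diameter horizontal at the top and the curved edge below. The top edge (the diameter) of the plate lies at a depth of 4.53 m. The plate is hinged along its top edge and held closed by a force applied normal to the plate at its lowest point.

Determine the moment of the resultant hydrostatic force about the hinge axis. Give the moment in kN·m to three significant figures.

M ≈ 90.9 kN·m

γ = 0.794 × 9.81 = 7.78914 kN/m³.
The centroid of a semicircle lies 4r/(3π) = 0.628132 m from the diameter, here below the top edge, so the centroid depth is h_c = 4.53 + 0.628132 = 5.15813 m.
A = πr²/2 = π × 1.48²/2 = 3.44067 m².
Resultant F = γ·h_c·A = 7.78914 × 5.15813 × 3.44067 = 138.237 kN.
I_c = (π/8 − 8/(9π))·r⁴ = 0.109757 × 1.48⁴ = 0.526598 m⁴.
Centre of pressure: y_p = y_c + I_c/(y_c·A) = 5.15813 + 0.526598/(5.15813 × 3.44067) = 5.15813 + 0.0296718 = 5.1878 m along the plane.
The resultant acts 0.628132 + 0.0296718 = 0.657804 m (along the plate) below the hinge at the top edge, so the moment about the hinge is M = F × 0.657804 = 138.237 × 0.657804 = 90.9329 kN·m.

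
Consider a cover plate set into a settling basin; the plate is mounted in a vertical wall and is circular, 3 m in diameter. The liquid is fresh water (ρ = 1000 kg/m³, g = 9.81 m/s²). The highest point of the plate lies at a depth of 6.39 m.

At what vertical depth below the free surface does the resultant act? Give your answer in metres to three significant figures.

h_p = 7.96 m

γ = ρg = 1000 × 9.81 = 9810 N/m³ = 9.81 kN/m³.
The centroid is at the centre, 1.5 m below the top of the plate, so the centroid depth is h_c = 6.39 + 1.5 = 7.89 m.
A = π(1.5)² = 7.06858 m².
Resultant F = γ·h_c·A = 9.81 × 7.89 × 7.06858 = 547.114 kN.
I_c = πr⁴/4 = π × 1.5⁴/4 = 3.97608 m⁴.
Centre of pressure: y_p = y_c + I_c/(y_c·A) = 7.89 + 3.97608/(7.89 × 7.06858) = 7.89 + 0.0712928 = 7.96129 m along the plane.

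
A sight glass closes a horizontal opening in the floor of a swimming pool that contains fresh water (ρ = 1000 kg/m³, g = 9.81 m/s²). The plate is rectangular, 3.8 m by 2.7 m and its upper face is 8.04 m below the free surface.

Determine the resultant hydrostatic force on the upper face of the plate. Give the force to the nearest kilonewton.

γ = ρg = 1000 × 9.81 = 9810 N/m³ = 9.81 kN/m³.
The plate is horizontal, so pressure is uniform at p = γ·h = 9.81 × 8.04 = 78.8724 kN/m².
A = 3.8 × 2.7 = 10.26 m².
F = p·A = 78.8724 × 10.26 = 809.231 kN.

F ≈ 809 kN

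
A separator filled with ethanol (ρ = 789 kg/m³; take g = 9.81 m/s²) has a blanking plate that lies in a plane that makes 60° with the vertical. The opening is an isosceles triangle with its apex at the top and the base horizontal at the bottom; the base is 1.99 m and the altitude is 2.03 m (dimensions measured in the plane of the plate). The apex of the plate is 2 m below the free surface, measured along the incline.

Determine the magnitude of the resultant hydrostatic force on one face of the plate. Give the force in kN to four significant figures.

γ = ρg = 789 × 9.81 / 1000 = 7.74009 kN/m³.
The plate makes 60° with the vertical, i.e. θ = 90° − 60° = 30° to the horizontal. Measuring y along the incline from the free-surface line, vertical depth h = y·sinθ with sinθ = 0.500000.
With the apex up, the centroid sits 2h/3 = 2 × 2.03/3 = 1.35333 m below the apex, so y_c = 2 + 1.35333 = 3.35333 m and h_c = 3.35333 × 0.500000 = 1.67667 m.
A = ½ × 1.99 × 2.03 = 2.01985 m².
Resultant F = γ·h_c·A = 7.74009 × 1.67667 × 2.01985 = 26.2128 kN.

F ≈ 26.21 kN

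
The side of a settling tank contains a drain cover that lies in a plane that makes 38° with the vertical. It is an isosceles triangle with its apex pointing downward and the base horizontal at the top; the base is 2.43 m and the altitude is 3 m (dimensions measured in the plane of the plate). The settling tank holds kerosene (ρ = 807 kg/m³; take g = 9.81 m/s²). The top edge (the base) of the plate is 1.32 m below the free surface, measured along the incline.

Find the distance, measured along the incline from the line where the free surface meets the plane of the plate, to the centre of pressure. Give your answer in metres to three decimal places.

y_p = 2.536 m

γ = ρg = 807 × 9.81 / 1000 = 7.91667 kN/m³.
The plate makes 38° with the vertical, i.e. θ = 90° − 38° = 52° to the horizontal. Measuring y along the incline from the free-surface line, vertical depth h = y·sinθ with sinθ = 0.788011.
With the apex down, the centroid sits h/3 = 3/3 = 1 m below the base (the top edge), so y_c = 1.32 + 1 = 2.32 m and h_c = 2.32 × 0.788011 = 1.82819 m.
A = ½ × 2.43 × 3 = 3.645 m².
Resultant F = γ·h_c·A = 7.91667 × 1.82819 × 3.645 = 52.7547 kN.
I_c = b·h³/36 = 2.43 × 3³/36 = 1.8225 m⁴.
Centre of pressure: y_p = y_c + I_c/(y_c·A) = 2.32 + 1.8225/(2.32 × 3.645) = 2.32 + 0.215517 = 2.53552 m along the plane.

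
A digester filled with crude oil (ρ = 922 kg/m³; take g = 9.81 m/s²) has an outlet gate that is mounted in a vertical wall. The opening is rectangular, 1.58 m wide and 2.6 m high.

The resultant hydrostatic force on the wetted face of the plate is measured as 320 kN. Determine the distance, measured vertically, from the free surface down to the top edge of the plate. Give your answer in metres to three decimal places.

γ = ρg = 922 × 9.81 / 1000 = 9.04482 kN/m³.
A = 1.58 × 2.6 = 4.108 m².
From F = γ·h_c·A, the centroid depth is h_c = 320/(9.04482 × 4.108) = 8.61231 m.
The centroid lies 2.6/2 = 1.3 m below the top edge, so the top edge sits at h_top = 8.61231 − 1.3 = 7.31231 m below the surface.

d_top ≈ 7.312 m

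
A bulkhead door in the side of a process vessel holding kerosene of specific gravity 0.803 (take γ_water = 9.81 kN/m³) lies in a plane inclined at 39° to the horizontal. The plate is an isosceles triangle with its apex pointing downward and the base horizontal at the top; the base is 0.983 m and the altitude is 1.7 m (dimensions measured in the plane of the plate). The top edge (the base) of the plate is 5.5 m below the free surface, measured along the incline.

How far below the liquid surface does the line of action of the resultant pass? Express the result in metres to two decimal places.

h_p = 3.83 m

γ = 0.803 × 9.81 = 7.87743 kN/m³.
Let θ = 39° be the plate's angle to the horizontal; measure y along the incline from where the plane meets the free surface. Vertical depth h = y·sinθ with sinθ = 0.629320.
With the apex down, the centroid sits h/3 = 1.7/3 = 0.566667 m below the base (the top edge), so y_c = 5.5 + 0.566667 = 6.06667 m and h_c = 6.06667 × 0.629320 = 3.81788 m.
A = ½ × 0.983 × 1.7 = 0.83555 m².
Resultant F = γ·h_c·A = 7.87743 × 3.81788 × 0.83555 = 25.1292 kN.
I_c = b·h³/36 = 0.983 × 1.7³/36 = 0.134152 m⁴.
Centre of pressure: y_p = y_c + I_c/(y_c·A) = 6.06667 + 0.134152/(6.06667 × 0.83555) = 6.06667 + 0.0264651 = 6.09314 m along the plane.
Vertically, h_p = y_p·sinθ = 6.09314 × 0.629320 = 3.83453 m.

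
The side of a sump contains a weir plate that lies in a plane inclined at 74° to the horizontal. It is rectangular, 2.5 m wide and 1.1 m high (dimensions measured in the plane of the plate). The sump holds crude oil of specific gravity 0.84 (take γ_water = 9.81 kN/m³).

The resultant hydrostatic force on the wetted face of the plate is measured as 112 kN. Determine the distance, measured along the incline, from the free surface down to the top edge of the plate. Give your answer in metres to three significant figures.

y_top ≈ 4.59 m

γ = 0.84 × 9.81 = 8.2404 kN/m³.
A = 2.5 × 1.1 = 2.75 m².
From F = γ·h_c·A, the centroid depth is h_c = 112/(8.2404 × 2.75) = 4.94239 m.
Let θ = 74° be the plate's angle to the horizontal; measure y along the incline from where the plane meets the free surface. Vertical depth h = y·sinθ with sinθ = 0.961262.
Along the incline, y_c = h_c/sinθ = 4.94239/0.961262 = 5.14156 m.
The centroid lies 1.1/2 = 0.55 m below the top edge, so the top edge sits at y_top = 5.14156 − 0.55 = 4.59156 m along the incline.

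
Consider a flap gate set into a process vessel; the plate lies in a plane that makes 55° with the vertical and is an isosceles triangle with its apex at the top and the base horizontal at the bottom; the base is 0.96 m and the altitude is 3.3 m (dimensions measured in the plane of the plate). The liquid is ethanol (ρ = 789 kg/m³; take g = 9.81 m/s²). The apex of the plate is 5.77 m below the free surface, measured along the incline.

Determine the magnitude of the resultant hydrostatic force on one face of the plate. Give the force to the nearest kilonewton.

γ = ρg = 789 × 9.81 / 1000 = 7.74009 kN/m³.
The plate makes 55° with the vertical, i.e. θ = 90° − 55° = 35° to the horizontal. Measuring y along the incline from the free-surface line, vertical depth h = y·sinθ with sinθ = 0.573576.
With the apex up, the centroid sits 2h/3 = 2 × 3.3/3 = 2.2 m below the apex, so y_c = 5.77 + 2.2 = 7.97 m and h_c = 7.97 × 0.573576 = 4.5714 m.
A = ½ × 0.96 × 3.3 = 1.584 m².
Resultant F = γ·h_c·A = 7.74009 × 4.5714 × 1.584 = 56.0467 kN.

F ≈ 56 kN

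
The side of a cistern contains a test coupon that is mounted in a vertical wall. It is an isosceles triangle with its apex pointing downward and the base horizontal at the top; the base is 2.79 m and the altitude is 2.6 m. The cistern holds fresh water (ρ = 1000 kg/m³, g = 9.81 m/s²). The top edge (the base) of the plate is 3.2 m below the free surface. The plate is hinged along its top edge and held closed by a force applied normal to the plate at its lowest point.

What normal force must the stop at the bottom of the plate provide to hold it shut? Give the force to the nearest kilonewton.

P ≈ 53 kN

γ = ρg = 1000 × 9.81 = 9810 N/m³ = 9.81 kN/m³.
With the apex down, the centroid sits h/3 = 2.6/3 = 0.866667 m below the base (the top edge), so the centroid depth is h_c = 3.2 + 0.866667 = 4.06667 m.
A = ½ × 2.79 × 2.6 = 3.627 m².
Resultant F = γ·h_c·A = 9.81 × 4.06667 × 3.627 = 144.696 kN.
I_c = b·h³/36 = 2.79 × 2.6³/36 = 1.36214 m⁴.
Centre of pressure: y_p = y_c + I_c/(y_c·A) = 4.06667 + 1.36214/(4.06667 × 3.627) = 4.06667 + 0.0923497 = 4.15902 m along the plane.
The resultant acts 0.866667 + 0.0923497 = 0.959017 m (along the plate) below the hinge at the top edge, so the moment about the hinge is M = F × 0.959017 = 144.696 × 0.959017 = 138.766 kN·m.
A normal force at the bottom, 2.6 m from the hinge, must supply this moment: P = 138.766/2.6 = 53.3715 kN.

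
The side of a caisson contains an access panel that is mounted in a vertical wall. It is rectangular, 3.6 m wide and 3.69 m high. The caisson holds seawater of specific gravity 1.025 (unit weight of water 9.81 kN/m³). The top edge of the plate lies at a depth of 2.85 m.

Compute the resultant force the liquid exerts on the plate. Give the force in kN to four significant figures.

F ≈ 627.1 kN

γ = 1.025 × 9.81 = 10.05525 kN/m³.
The centroid lies 3.69/2 = 1.845 m below the top edge, so the centroid depth is h_c = 2.85 + 1.845 = 4.695 m.
A = 3.6 × 3.69 = 13.284 m².
Resultant F = γ·h_c·A = 10.05525 × 4.695 × 13.284 = 627.13 kN.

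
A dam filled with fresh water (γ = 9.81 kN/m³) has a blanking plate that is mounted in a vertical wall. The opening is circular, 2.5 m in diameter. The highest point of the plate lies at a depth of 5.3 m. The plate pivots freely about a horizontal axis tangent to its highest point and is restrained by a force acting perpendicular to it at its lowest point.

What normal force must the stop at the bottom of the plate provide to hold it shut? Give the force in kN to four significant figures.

γ = 9.81 kN/m³.
The centroid is at the centre, 1.25 m below the top of the plate, so the centroid depth is h_c = 5.3 + 1.25 = 6.55 m.
A = π(1.25)² = 4.90874 m².
Resultant F = γ·h_c·A = 9.81 × 6.55 × 4.90874 = 315.414 kN.
I_c = πr⁴/4 = π × 1.25⁴/4 = 1.91748 m⁴.
Centre of pressure: y_p = y_c + I_c/(y_c·A) = 6.55 + 1.91748/(6.55 × 4.90874) = 6.55 + 0.0596375 = 6.60964 m along the plane.
The resultant acts 1.25 + 0.0596375 = 1.30964 m (along the plate) below the hinge at the top edge, so the moment about the hinge is M = F × 1.30964 = 315.414 × 1.30964 = 413.079 kN·m.
A normal force at the bottom, 2.5 m from the hinge, must supply this moment: P = 413.079/2.5 = 165.232 kN.

P ≈ 165.2 kN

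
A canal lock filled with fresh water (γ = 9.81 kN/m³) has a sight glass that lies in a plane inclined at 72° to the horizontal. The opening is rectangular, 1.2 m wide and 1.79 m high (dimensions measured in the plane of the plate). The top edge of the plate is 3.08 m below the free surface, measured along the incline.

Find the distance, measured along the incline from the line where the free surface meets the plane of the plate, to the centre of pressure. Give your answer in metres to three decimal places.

γ = 9.81 kN/m³.
Let θ = 72° be the plate's angle to the horizontal; measure y along the incline from where the plane meets the free surface. Vertical depth h = y·sinθ with sinθ = 0.951057.
The centroid lies 1.79/2 = 0.895 m below the top edge, so y_c = 3.08 + 0.895 = 3.975 m and h_c = 3.975 × 0.951057 = 3.78045 m.
A = 1.2 × 1.79 = 2.148 m².
Resultant F = γ·h_c·A = 9.81 × 3.78045 × 2.148 = 79.6612 kN.
I_c = b·h³/12 = 1.2 × 1.79³/12 = 0.573534 m⁴.
Centre of pressure: y_p = y_c + I_c/(y_c·A) = 3.975 + 0.573534/(3.975 × 2.148) = 3.975 + 0.0671719 = 4.04217 m along the plane.

y_p = 4.042 m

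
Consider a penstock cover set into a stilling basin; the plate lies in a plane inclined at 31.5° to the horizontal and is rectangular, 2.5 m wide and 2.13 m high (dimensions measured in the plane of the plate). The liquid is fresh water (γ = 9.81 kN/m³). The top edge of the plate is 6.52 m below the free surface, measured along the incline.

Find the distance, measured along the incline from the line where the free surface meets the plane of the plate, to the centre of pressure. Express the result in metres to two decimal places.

y_p = 7.63 m

γ = 9.81 kN/m³.
Let θ = 31.5° be the plate's angle to the horizontal; measure y along the incline from where the plane meets the free surface. Vertical depth h = y·sinθ with sinθ = 0.522499.
The centroid lies 2.13/2 = 1.065 m below the top edge, so y_c = 6.52 + 1.065 = 7.585 m and h_c = 7.585 × 0.522499 = 3.96315 m.
A = 2.5 × 2.13 = 5.325 m².
Resultant F = γ·h_c·A = 9.81 × 3.96315 × 5.325 = 207.028 kN.
I_c = b·h³/12 = 2.5 × 2.13³/12 = 2.01325 m⁴.
Centre of pressure: y_p = y_c + I_c/(y_c·A) = 7.585 + 2.01325/(7.585 × 5.325) = 7.585 + 0.0498451 = 7.63485 m along the plane.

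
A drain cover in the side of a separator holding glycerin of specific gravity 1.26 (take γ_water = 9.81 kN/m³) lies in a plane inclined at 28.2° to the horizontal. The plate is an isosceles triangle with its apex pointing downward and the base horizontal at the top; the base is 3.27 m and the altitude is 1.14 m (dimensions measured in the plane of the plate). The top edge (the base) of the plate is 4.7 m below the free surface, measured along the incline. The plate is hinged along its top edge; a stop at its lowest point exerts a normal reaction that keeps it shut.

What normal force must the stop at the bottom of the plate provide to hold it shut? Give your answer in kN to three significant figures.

γ = 1.26 × 9.81 = 12.3606 kN/m³.
Let θ = 28.2° be the plate's angle to the horizontal; measure y along the incline from where the plane meets the free surface. Vertical depth h = y·sinθ with sinθ = 0.472551.
With the apex down, the centroid sits h/3 = 1.14/3 = 0.38 m below the base (the top edge), so y_c = 4.7 + 0.38 = 5.08 m and h_c = 5.08 × 0.472551 = 2.40056 m.
A = ½ × 3.27 × 1.14 = 1.8639 m².
Resultant F = γ·h_c·A = 12.3606 × 2.40056 × 1.8639 = 55.3063 kN.
I_c = b·h³/36 = 3.27 × 1.14³/36 = 0.134574 m⁴.
Centre of pressure: y_p = y_c + I_c/(y_c·A) = 5.08 + 0.134574/(5.08 × 1.8639) = 5.08 + 0.0142126 = 5.09421 m along the plane.
The resultant acts 0.38 + 0.0142126 = 0.394213 m (along the plate) below the hinge at the top edge, so the moment about the hinge is M = F × 0.394213 = 55.3063 × 0.394213 = 21.8025 kN·m.
A normal force at the bottom, 1.14 m from the hinge, must supply this moment: P = 21.8025/1.14 = 19.125 kN.

P ≈ 19.1 kN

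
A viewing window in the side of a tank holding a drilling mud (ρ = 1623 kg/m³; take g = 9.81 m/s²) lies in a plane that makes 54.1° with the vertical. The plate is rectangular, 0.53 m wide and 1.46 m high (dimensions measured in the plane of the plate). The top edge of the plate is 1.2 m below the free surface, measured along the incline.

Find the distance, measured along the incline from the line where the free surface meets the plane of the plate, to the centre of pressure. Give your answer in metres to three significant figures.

γ = ρg = 1623 × 9.81 / 1000 = 15.92163 kN/m³.
The plate makes 54.1° with the vertical, i.e. θ = 90° − 54.1° = 35.9° to the horizontal. Measuring y along the incline from the free-surface line, vertical depth h = y·sinθ with sinθ = 0.586372.
The centroid lies 1.46/2 = 0.73 m below the top edge, so y_c = 1.2 + 0.73 = 1.93 m and h_c = 1.93 × 0.586372 = 1.1317 m.
A = 0.53 × 1.46 = 0.7738 m².
Resultant F = γ·h_c·A = 15.92163 × 1.1317 × 0.7738 = 13.9427 kN.
I_c = b·h³/12 = 0.53 × 1.46³/12 = 0.137453 m⁴.
Centre of pressure: y_p = y_c + I_c/(y_c·A) = 1.93 + 0.137453/(1.93 × 0.7738) = 1.93 + 0.0920382 = 2.02204 m along the plane.

y_p = 2.02 m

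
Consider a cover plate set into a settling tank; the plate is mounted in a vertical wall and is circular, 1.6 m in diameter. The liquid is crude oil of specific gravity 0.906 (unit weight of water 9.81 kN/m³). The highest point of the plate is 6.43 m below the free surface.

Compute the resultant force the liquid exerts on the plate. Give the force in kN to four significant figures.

γ = 0.906 × 9.81 = 8.88786 kN/m³.
The centroid is at the centre, 0.8 m below the top of the plate, so the centroid depth is h_c = 6.43 + 0.8 = 7.23 m.
A = π(0.8)² = 2.01062 m².
Resultant F = γ·h_c·A = 8.88786 × 7.23 × 2.01062 = 129.201 kN.

F ≈ 129.2 kN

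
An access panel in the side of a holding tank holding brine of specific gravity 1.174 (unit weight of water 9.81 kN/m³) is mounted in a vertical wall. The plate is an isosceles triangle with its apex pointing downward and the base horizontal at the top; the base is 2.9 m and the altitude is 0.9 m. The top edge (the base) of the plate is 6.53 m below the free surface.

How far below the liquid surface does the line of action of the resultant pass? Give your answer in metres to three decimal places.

γ = 1.174 × 9.81 = 11.51694 kN/m³.
With the apex down, the centroid sits h/3 = 0.9/3 = 0.3 m below the base (the top edge), so the centroid depth is h_c = 6.53 + 0.3 = 6.83 m.
A = ½ × 2.9 × 0.9 = 1.305 m².
Resultant F = γ·h_c·A = 11.51694 × 6.83 × 1.305 = 102.652 kN.
I_c = b·h³/36 = 2.9 × 0.9³/36 = 0.058725 m⁴.
Centre of pressure: y_p = y_c + I_c/(y_c·A) = 6.83 + 0.058725/(6.83 × 1.305) = 6.83 + 0.00658858 = 6.83659 m along the plane.

h_p = 6.837 m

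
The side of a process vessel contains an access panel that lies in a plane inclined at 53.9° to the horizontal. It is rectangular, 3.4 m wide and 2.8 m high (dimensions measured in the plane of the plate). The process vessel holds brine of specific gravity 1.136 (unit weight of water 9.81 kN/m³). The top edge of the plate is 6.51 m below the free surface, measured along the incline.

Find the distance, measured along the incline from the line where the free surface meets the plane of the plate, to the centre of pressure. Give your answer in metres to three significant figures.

γ = 1.136 × 9.81 = 11.14416 kN/m³.
Let θ = 53.9° be the plate's angle to the horizontal; measure y along the incline from where the plane meets the free surface. Vertical depth h = y·sinθ with sinθ = 0.807990.
The centroid lies 2.8/2 = 1.4 m below the top edge, so y_c = 6.51 + 1.4 = 7.91 m and h_c = 7.91 × 0.807990 = 6.3912 m.
A = 3.4 × 2.8 = 9.52 m².
Resultant F = γ·h_c·A = 11.14416 × 6.3912 × 9.52 = 678.058 kN.
I_c = b·h³/12 = 3.4 × 2.8³/12 = 6.21973 m⁴.
Centre of pressure: y_p = y_c + I_c/(y_c·A) = 7.91 + 6.21973/(7.91 × 9.52) = 7.91 + 0.0825958 = 7.9926 m along the plane.

y_p = 7.99 m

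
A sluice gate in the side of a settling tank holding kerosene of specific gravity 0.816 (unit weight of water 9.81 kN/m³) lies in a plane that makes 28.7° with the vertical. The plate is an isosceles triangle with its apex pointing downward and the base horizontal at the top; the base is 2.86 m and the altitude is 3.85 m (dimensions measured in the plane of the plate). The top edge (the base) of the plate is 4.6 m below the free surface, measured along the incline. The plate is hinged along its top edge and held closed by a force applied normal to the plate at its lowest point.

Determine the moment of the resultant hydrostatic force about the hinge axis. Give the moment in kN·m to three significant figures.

M ≈ 324 kN·m

γ = 0.816 × 9.81 = 8.00496 kN/m³.
The plate makes 28.7° with the vertical, i.e. θ = 90° − 28.7° = 61.3° to the horizontal. Measuring y along the incline from the free-surface line, vertical depth h = y·sinθ with sinθ = 0.877146.
With the apex down, the centroid sits h/3 = 3.85/3 = 1.28333 m below the base (the top edge), so y_c = 4.6 + 1.28333 = 5.88333 m and h_c = 5.88333 × 0.877146 = 5.16054 m.
A = ½ × 2.86 × 3.85 = 5.5055 m².
Resultant F = γ·h_c·A = 8.00496 × 5.16054 × 5.5055 = 227.432 kN.
I_c = b·h³/36 = 2.86 × 3.85³/36 = 4.53363 m⁴.
Centre of pressure: y_p = y_c + I_c/(y_c·A) = 5.88333 + 4.53363/(5.88333 × 5.5055) = 5.88333 + 0.139967 = 6.0233 m along the plane.
The resultant acts 1.28333 + 0.139967 = 1.4233 m (along the plate) below the hinge at the top edge, so the moment about the hinge is M = F × 1.4233 = 227.432 × 1.4233 = 323.704 kN·m.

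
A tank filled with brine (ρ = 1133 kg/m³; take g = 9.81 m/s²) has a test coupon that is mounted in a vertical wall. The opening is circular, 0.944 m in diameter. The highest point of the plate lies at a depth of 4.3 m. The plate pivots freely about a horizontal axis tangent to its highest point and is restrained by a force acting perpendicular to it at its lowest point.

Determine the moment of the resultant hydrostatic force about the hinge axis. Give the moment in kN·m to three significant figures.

γ = ρg = 1133 × 9.81 / 1000 = 11.11473 kN/m³.
The centroid is at the centre, 0.472 m below the top of the plate, so the centroid depth is h_c = 4.3 + 0.472 = 4.772 m.
A = π(0.472)² = 0.699897 m².
Resultant F = γ·h_c·A = 11.11473 × 4.772 × 0.699897 = 37.1222 kN.
I_c = πr⁴/4 = π × 0.472⁴/4 = 0.0389814 m⁴.
Centre of pressure: y_p = y_c + I_c/(y_c·A) = 4.772 + 0.0389814/(4.772 × 0.699897) = 4.772 + 0.0116714 = 4.78367 m along the plane.
The resultant acts 0.472 + 0.0116714 = 0.483671 m (along the plate) below the hinge at the top edge, so the moment about the hinge is M = F × 0.483671 = 37.1222 × 0.483671 = 17.9549 kN·m.

M ≈ 18.0 kN·m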